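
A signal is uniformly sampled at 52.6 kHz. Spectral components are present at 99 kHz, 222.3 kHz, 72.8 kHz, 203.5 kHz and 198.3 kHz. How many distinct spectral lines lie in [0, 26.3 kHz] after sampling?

fs/2 = 26.3 kHz.
99 kHz mod fs = 46.4 kHz.
46.4 kHz > fs/2 = 26.3 kHz, folds to fs − 46.4 kHz = 6.2 kHz.
222.3 kHz mod fs = 11.9 kHz.
11.9 kHz ≤ fs/2 = 26.3 kHz, appears at 11.9 kHz.
72.8 kHz mod fs = 20.2 kHz.
20.2 kHz ≤ fs/2 = 26.3 kHz, appears at 20.2 kHz.
203.5 kHz mod fs = 45.7 kHz.
45.7 kHz > fs/2 = 26.3 kHz, folds to fs − 45.7 kHz = 6.9 kHz.
198.3 kHz mod fs = 40.5 kHz.
40.5 kHz > fs/2 = 26.3 kHz, folds to fs − 40.5 kHz = 12.1 kHz.
Distinct values: {6.2 kHz, 6.9 kHz, 11.9 kHz, 12.1 kHz, 20.2 kHz} → 5.

5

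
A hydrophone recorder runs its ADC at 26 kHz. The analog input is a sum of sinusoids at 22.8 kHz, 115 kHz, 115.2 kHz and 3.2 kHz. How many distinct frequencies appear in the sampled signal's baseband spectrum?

fs/2 = 13 kHz.
22.8 kHz > fs/2 = 13 kHz, folds to fs − 22.8 kHz = 3.2 kHz.
115 kHz mod fs = 11 kHz.
11 kHz ≤ fs/2 = 13 kHz, appears at 11 kHz.
115.2 kHz mod fs = 11.2 kHz.
11.2 kHz ≤ fs/2 = 13 kHz, appears at 11.2 kHz.
3.2 kHz ≤ fs/2 = 13 kHz, passes unchanged.
Distinct values: {3.2 kHz, 11 kHz, 11.2 kHz} → 3.

3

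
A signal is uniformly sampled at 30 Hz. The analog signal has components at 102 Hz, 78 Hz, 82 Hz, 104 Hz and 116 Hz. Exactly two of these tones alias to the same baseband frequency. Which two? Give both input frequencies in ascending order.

78 Hz, 102 Hz

fs/2 = 15 Hz.
102 Hz mod fs = 12 Hz.
12 Hz ≤ fs/2 = 15 Hz, appears at 12 Hz.
78 Hz mod fs = 18 Hz.
18 Hz > fs/2 = 15 Hz, folds to fs − 18 Hz = 12 Hz.
82 Hz mod fs = 22 Hz.
22 Hz > fs/2 = 15 Hz, folds to fs − 22 Hz = 8 Hz.
104 Hz mod fs = 14 Hz.
14 Hz ≤ fs/2 = 15 Hz, appears at 14 Hz.
116 Hz mod fs = 26 Hz.
26 Hz > fs/2 = 15 Hz, folds to fs − 26 Hz = 4 Hz.
78 Hz and 102 Hz both map to 12 Hz.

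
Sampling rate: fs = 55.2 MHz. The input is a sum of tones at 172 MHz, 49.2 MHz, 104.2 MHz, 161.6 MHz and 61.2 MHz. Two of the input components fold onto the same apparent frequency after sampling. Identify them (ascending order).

49.2 MHz, 61.2 MHz

fs/2 = 27.6 MHz.
172 MHz mod fs = 6.4 MHz.
6.4 MHz ≤ fs/2 = 27.6 MHz, appears at 6.4 MHz.
49.2 MHz > fs/2 = 27.6 MHz, folds to fs − 49.2 MHz = 6 MHz.
104.2 MHz mod fs = 49 MHz.
49 MHz > fs/2 = 27.6 MHz, folds to fs − 49 MHz = 6.2 MHz.
161.6 MHz mod fs = 51.2 MHz.
51.2 MHz > fs/2 = 27.6 MHz, folds to fs − 51.2 MHz = 4 MHz.
61.2 MHz mod fs = 6 MHz.
6 MHz ≤ fs/2 = 27.6 MHz, appears at 6 MHz.
49.2 MHz and 61.2 MHz both map to 6 MHz.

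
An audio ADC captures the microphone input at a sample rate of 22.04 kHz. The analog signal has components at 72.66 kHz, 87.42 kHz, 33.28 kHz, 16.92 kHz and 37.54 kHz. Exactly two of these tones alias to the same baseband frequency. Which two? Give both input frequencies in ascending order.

fs/2 = 11.02 kHz.
72.66 kHz mod fs = 6.54 kHz.
6.54 kHz ≤ fs/2 = 11.02 kHz, appears at 6.54 kHz.
87.42 kHz mod fs = 21.3 kHz.
21.3 kHz > fs/2 = 11.02 kHz, folds to fs − 21.3 kHz = 0.74 kHz.
33.28 kHz mod fs = 11.24 kHz.
11.24 kHz > fs/2 = 11.02 kHz, folds to fs − 11.24 kHz = 10.8 kHz.
16.92 kHz > fs/2 = 11.02 kHz, folds to fs − 16.92 kHz = 5.12 kHz.
37.54 kHz mod fs = 15.5 kHz.
15.5 kHz > fs/2 = 11.02 kHz, folds to fs − 15.5 kHz = 6.54 kHz.
37.54 kHz and 72.66 kHz both map to 6.54 kHz.

37.54 kHz, 72.66 kHz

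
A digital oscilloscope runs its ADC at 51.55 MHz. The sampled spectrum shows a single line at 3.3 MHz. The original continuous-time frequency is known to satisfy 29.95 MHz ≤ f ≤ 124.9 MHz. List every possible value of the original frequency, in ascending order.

Frequencies that alias to 3.3 MHz are k·fs ± 3.3 MHz for integer k ≥ 0.
k=0: 3.3 MHz.
k=1: 48.25 MHz, 54.85 MHz.
k=2: 99.8 MHz, 106.4 MHz.
k=3: 151.35 MHz, 157.95 MHz.
Within [29.95 MHz, 124.9 MHz]: 48.25 MHz, 54.85 MHz, 99.8 MHz, 106.4 MHz.

48.25 MHz, 54.85 MHz, 99.8 MHz, 106.4 MHz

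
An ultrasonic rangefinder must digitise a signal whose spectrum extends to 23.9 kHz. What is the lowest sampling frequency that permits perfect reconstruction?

Nyquist rate = 2 × 23.9 kHz = 47.8 kHz.

47.8 kHz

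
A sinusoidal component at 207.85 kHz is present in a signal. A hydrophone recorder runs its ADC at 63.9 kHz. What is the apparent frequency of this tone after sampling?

207.85 kHz mod fs = 16.15 kHz.
16.15 kHz ≤ fs/2 = 31.95 kHz, appears at 16.15 kHz.

16.15 kHz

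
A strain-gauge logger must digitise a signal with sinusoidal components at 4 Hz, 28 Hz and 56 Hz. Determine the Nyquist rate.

Highest-frequency component: 56 Hz.
Nyquist rate = 2 × 56 Hz = 112 Hz.

112 Hz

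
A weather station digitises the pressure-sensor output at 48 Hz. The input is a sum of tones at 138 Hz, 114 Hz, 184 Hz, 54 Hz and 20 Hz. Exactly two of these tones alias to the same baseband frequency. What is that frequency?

fs/2 = 24 Hz.
138 Hz mod fs = 42 Hz.
42 Hz > fs/2 = 24 Hz, folds to fs − 42 Hz = 6 Hz.
114 Hz mod fs = 18 Hz.
18 Hz ≤ fs/2 = 24 Hz, appears at 18 Hz.
184 Hz mod fs = 40 Hz.
40 Hz > fs/2 = 24 Hz, folds to fs − 40 Hz = 8 Hz.
54 Hz mod fs = 6 Hz.
6 Hz ≤ fs/2 = 24 Hz, appears at 6 Hz.
20 Hz ≤ fs/2 = 24 Hz, passes unchanged.
54 Hz and 138 Hz both map to 6 Hz.

6 Hz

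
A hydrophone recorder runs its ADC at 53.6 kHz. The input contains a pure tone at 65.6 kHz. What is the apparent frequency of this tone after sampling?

12 kHz

65.6 kHz mod fs = 12 kHz.
12 kHz ≤ fs/2 = 26.8 kHz, appears at 12 kHz.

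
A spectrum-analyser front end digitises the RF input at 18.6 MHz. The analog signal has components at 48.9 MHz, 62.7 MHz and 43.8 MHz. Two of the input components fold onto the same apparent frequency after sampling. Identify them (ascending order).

48.9 MHz, 62.7 MHz

fs/2 = 9.3 MHz.
48.9 MHz mod fs = 11.7 MHz.
11.7 MHz > fs/2 = 9.3 MHz, folds to fs − 11.7 MHz = 6.9 MHz.
62.7 MHz mod fs = 6.9 MHz.
6.9 MHz ≤ fs/2 = 9.3 MHz, appears at 6.9 MHz.
43.8 MHz mod fs = 6.6 MHz.
6.6 MHz ≤ fs/2 = 9.3 MHz, appears at 6.6 MHz.
48.9 MHz and 62.7 MHz both map to 6.9 MHz.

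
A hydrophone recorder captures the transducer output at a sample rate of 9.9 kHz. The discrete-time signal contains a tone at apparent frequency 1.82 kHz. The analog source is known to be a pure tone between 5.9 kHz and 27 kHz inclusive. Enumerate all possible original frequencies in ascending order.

8.08 kHz, 11.72 kHz, 17.98 kHz, 21.62 kHz

Frequencies that alias to 1.82 kHz are k·fs ± 1.82 kHz for integer k ≥ 0.
k=0: 1.82 kHz.
k=1: 8.08 kHz, 11.72 kHz.
k=2: 17.98 kHz, 21.62 kHz.
k=3: 27.88 kHz, 31.52 kHz.
Within [5.9 kHz, 27 kHz]: 8.08 kHz, 11.72 kHz, 17.98 kHz, 21.62 kHz.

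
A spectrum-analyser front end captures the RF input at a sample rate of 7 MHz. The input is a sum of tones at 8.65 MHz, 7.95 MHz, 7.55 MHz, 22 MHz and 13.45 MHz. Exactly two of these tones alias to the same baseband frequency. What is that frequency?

fs/2 = 3.5 MHz.
8.65 MHz mod fs = 1.65 MHz.
1.65 MHz ≤ fs/2 = 3.5 MHz, appears at 1.65 MHz.
7.95 MHz mod fs = 0.95 MHz.
0.95 MHz ≤ fs/2 = 3.5 MHz, appears at 0.95 MHz.
7.55 MHz mod fs = 0.55 MHz.
0.55 MHz ≤ fs/2 = 3.5 MHz, appears at 0.55 MHz.
22 MHz mod fs = 1 MHz.
1 MHz ≤ fs/2 = 3.5 MHz, appears at 1 MHz.
13.45 MHz mod fs = 6.45 MHz.
6.45 MHz > fs/2 = 3.5 MHz, folds to fs − 6.45 MHz = 0.55 MHz.
7.55 MHz and 13.45 MHz both map to 0.55 MHz.

0.55 MHz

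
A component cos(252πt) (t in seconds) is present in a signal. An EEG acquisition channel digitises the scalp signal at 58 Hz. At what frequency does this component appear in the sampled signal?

10 Hz

ω = 252π rad/s → f = ω/(2π) = 126 Hz.
126 Hz mod fs = 10 Hz.
10 Hz ≤ fs/2 = 29 Hz, appears at 10 Hz.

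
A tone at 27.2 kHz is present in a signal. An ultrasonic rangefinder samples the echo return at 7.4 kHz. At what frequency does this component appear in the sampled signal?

2.4 kHz

27.2 kHz mod fs = 5 kHz.
5 kHz > fs/2 = 3.7 kHz, folds to fs − 5 kHz = 2.4 kHz.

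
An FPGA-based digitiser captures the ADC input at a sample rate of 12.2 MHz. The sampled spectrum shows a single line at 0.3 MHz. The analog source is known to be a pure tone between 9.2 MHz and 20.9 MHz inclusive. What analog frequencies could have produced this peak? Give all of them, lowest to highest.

Frequencies that alias to 0.3 MHz are k·fs ± 0.3 MHz for integer k ≥ 0.
k=0: 0.3 MHz.
k=1: 11.9 MHz, 12.5 MHz.
k=2: 24.1 MHz, 24.7 MHz.
Within [9.2 MHz, 20.9 MHz]: 11.9 MHz, 12.5 MHz.

11.9 MHz, 12.5 MHz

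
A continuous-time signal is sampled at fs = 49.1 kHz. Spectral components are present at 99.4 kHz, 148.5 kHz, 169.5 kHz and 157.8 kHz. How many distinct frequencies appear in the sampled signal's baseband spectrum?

3

fs/2 = 24.55 kHz.
99.4 kHz mod fs = 1.2 kHz.
1.2 kHz ≤ fs/2 = 24.55 kHz, appears at 1.2 kHz.
148.5 kHz mod fs = 1.2 kHz.
1.2 kHz ≤ fs/2 = 24.55 kHz, appears at 1.2 kHz.
169.5 kHz mod fs = 22.2 kHz.
22.2 kHz ≤ fs/2 = 24.55 kHz, appears at 22.2 kHz.
157.8 kHz mod fs = 10.5 kHz.
10.5 kHz ≤ fs/2 = 24.55 kHz, appears at 10.5 kHz.
Distinct values: {1.2 kHz, 10.5 kHz, 22.2 kHz} → 3.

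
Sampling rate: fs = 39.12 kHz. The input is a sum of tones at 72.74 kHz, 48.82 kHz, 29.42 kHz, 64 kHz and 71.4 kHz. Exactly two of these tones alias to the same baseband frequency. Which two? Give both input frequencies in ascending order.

29.42 kHz, 48.82 kHz

fs/2 = 19.56 kHz.
72.74 kHz mod fs = 33.62 kHz.
33.62 kHz > fs/2 = 19.56 kHz, folds to fs − 33.62 kHz = 5.5 kHz.
48.82 kHz mod fs = 9.7 kHz.
9.7 kHz ≤ fs/2 = 19.56 kHz, appears at 9.7 kHz.
29.42 kHz > fs/2 = 19.56 kHz, folds to fs − 29.42 kHz = 9.7 kHz.
64 kHz mod fs = 24.88 kHz.
24.88 kHz > fs/2 = 19.56 kHz, folds to fs − 24.88 kHz = 14.24 kHz.
71.4 kHz mod fs = 32.28 kHz.
32.28 kHz > fs/2 = 19.56 kHz, folds to fs − 32.28 kHz = 6.84 kHz.
29.42 kHz and 48.82 kHz both map to 9.7 kHz.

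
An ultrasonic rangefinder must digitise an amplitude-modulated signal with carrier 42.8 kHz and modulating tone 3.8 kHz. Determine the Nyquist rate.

AM sidebands sit at fc ± fm = 39 kHz and 46.6 kHz.
Highest-frequency component: 46.6 kHz.
Nyquist rate = 2 × 46.6 kHz = 93.2 kHz.

93.2 kHz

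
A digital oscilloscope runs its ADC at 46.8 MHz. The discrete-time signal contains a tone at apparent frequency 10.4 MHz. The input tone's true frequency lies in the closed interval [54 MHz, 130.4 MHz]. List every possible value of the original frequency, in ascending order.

57.2 MHz, 83.2 MHz, 104 MHz, 130 MHz

Frequencies that alias to 10.4 MHz are k·fs ± 10.4 MHz for integer k ≥ 0.
k=0: 10.4 MHz.
k=1: 36.4 MHz, 57.2 MHz.
k=2: 83.2 MHz, 104 MHz.
k=3: 130 MHz, 150.8 MHz.
k=4: 176.8 MHz, 197.6 MHz.
Within [54 MHz, 130.4 MHz]: 57.2 MHz, 83.2 MHz, 104 MHz, 130 MHz.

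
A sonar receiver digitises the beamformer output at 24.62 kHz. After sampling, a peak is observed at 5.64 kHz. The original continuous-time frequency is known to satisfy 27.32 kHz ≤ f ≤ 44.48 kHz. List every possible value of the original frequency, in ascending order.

Frequencies that alias to 5.64 kHz are k·fs ± 5.64 kHz for integer k ≥ 0.
k=0: 5.64 kHz.
k=1: 18.98 kHz, 30.26 kHz.
k=2: 43.6 kHz, 54.88 kHz.
k=3: 68.22 kHz, 79.5 kHz.
Within [27.32 kHz, 44.48 kHz]: 30.26 kHz, 43.6 kHz.

30.26 kHz, 43.6 kHz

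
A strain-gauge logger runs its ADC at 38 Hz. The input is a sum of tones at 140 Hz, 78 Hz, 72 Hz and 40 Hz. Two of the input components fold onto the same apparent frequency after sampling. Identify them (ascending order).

40 Hz, 78 Hz

fs/2 = 19 Hz.
140 Hz mod fs = 26 Hz.
26 Hz > fs/2 = 19 Hz, folds to fs − 26 Hz = 12 Hz.
78 Hz mod fs = 2 Hz.
2 Hz ≤ fs/2 = 19 Hz, appears at 2 Hz.
72 Hz mod fs = 34 Hz.
34 Hz > fs/2 = 19 Hz, folds to fs − 34 Hz = 4 Hz.
40 Hz mod fs = 2 Hz.
2 Hz ≤ fs/2 = 19 Hz, appears at 2 Hz.
40 Hz and 78 Hz both map to 2 Hz.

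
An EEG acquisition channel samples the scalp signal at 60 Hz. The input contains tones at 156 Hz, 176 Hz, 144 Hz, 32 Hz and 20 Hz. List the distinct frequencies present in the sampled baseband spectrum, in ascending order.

fs/2 = 30 Hz.
156 Hz mod fs = 36 Hz.
36 Hz > fs/2 = 30 Hz, folds to fs − 36 Hz = 24 Hz.
176 Hz mod fs = 56 Hz.
56 Hz > fs/2 = 30 Hz, folds to fs − 56 Hz = 4 Hz.
144 Hz mod fs = 24 Hz.
24 Hz ≤ fs/2 = 30 Hz, appears at 24 Hz.
32 Hz > fs/2 = 30 Hz, folds to fs − 32 Hz = 28 Hz.
20 Hz ≤ fs/2 = 30 Hz, passes unchanged.
Distinct values: {4 Hz, 20 Hz, 24 Hz, 28 Hz}.

4 Hz, 20 Hz, 24 Hz, 28 Hz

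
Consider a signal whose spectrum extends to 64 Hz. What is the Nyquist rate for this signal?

Nyquist rate = 2 × 64 Hz = 128 Hz.

128 Hz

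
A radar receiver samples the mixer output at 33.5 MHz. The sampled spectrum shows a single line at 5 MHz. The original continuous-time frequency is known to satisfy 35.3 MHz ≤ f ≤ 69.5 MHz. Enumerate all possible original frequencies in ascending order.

38.5 MHz, 62 MHz

Frequencies that alias to 5 MHz are k·fs ± 5 MHz for integer k ≥ 0.
k=0: 5 MHz.
k=1: 28.5 MHz, 38.5 MHz.
k=2: 62 MHz, 72 MHz.
k=3: 95.5 MHz, 105.5 MHz.
Within [35.3 MHz, 69.5 MHz]: 38.5 MHz, 62 MHz.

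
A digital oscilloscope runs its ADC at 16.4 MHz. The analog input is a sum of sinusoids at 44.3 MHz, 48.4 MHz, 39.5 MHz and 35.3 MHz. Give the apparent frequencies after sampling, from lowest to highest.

fs/2 = 8.2 MHz.
44.3 MHz mod fs = 11.5 MHz.
11.5 MHz > fs/2 = 8.2 MHz, folds to fs − 11.5 MHz = 4.9 MHz.
48.4 MHz mod fs = 15.6 MHz.
15.6 MHz > fs/2 = 8.2 MHz, folds to fs − 15.6 MHz = 0.8 MHz.
39.5 MHz mod fs = 6.7 MHz.
6.7 MHz ≤ fs/2 = 8.2 MHz, appears at 6.7 MHz.
35.3 MHz mod fs = 2.5 MHz.
2.5 MHz ≤ fs/2 = 8.2 MHz, appears at 2.5 MHz.
Distinct values: {0.8 MHz, 2.5 MHz, 4.9 MHz, 6.7 MHz}.

0.8 MHz, 2.5 MHz, 4.9 MHz, 6.7 MHz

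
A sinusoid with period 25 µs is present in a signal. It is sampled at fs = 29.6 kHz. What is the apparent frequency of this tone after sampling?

10.4 kHz

T = 25 µs → f = 1/T = 40 kHz.
40 kHz mod fs = 10.4 kHz.
10.4 kHz ≤ fs/2 = 14.8 kHz, appears at 10.4 kHz.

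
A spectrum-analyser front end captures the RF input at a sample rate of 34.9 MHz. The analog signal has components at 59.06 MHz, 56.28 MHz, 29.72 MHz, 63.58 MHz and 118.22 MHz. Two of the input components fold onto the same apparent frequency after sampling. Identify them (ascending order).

56.28 MHz, 118.22 MHz

fs/2 = 17.45 MHz.
59.06 MHz mod fs = 24.16 MHz.
24.16 MHz > fs/2 = 17.45 MHz, folds to fs − 24.16 MHz = 10.74 MHz.
56.28 MHz mod fs = 21.38 MHz.
21.38 MHz > fs/2 = 17.45 MHz, folds to fs − 21.38 MHz = 13.52 MHz.
29.72 MHz > fs/2 = 17.45 MHz, folds to fs − 29.72 MHz = 5.18 MHz.
63.58 MHz mod fs = 28.68 MHz.
28.68 MHz > fs/2 = 17.45 MHz, folds to fs − 28.68 MHz = 6.22 MHz.
118.22 MHz mod fs = 13.52 MHz.
13.52 MHz ≤ fs/2 = 17.45 MHz, appears at 13.52 MHz.
56.28 MHz and 118.22 MHz both map to 13.52 MHz.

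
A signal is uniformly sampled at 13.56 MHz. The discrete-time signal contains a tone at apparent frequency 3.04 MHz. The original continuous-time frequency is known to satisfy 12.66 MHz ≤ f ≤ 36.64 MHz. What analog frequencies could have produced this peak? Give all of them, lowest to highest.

16.6 MHz, 24.08 MHz, 30.16 MHz

Frequencies that alias to 3.04 MHz are k·fs ± 3.04 MHz for integer k ≥ 0.
k=0: 3.04 MHz.
k=1: 10.52 MHz, 16.6 MHz.
k=2: 24.08 MHz, 30.16 MHz.
k=3: 37.64 MHz, 43.72 MHz.
Within [12.66 MHz, 36.64 MHz]: 16.6 MHz, 24.08 MHz, 30.16 MHz.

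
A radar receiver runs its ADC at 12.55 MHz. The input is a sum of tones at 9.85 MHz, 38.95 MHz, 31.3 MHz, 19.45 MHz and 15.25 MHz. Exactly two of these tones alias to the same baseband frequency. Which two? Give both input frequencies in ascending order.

fs/2 = 6.275 MHz.
9.85 MHz > fs/2 = 6.275 MHz, folds to fs − 9.85 MHz = 2.7 MHz.
38.95 MHz mod fs = 1.3 MHz.
1.3 MHz ≤ fs/2 = 6.275 MHz, appears at 1.3 MHz.
31.3 MHz mod fs = 6.2 MHz.
6.2 MHz ≤ fs/2 = 6.275 MHz, appears at 6.2 MHz.
19.45 MHz mod fs = 6.9 MHz.
6.9 MHz > fs/2 = 6.275 MHz, folds to fs − 6.9 MHz = 5.65 MHz.
15.25 MHz mod fs = 2.7 MHz.
2.7 MHz ≤ fs/2 = 6.275 MHz, appears at 2.7 MHz.
9.85 MHz and 15.25 MHz both map to 2.7 MHz.

9.85 MHz, 15.25 MHz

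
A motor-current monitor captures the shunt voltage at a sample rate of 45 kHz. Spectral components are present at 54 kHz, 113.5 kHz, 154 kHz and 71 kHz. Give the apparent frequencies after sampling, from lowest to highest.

9 kHz, 19 kHz, 21.5 kHz

fs/2 = 22.5 kHz.
54 kHz mod fs = 9 kHz.
9 kHz ≤ fs/2 = 22.5 kHz, appears at 9 kHz.
113.5 kHz mod fs = 23.5 kHz.
23.5 kHz > fs/2 = 22.5 kHz, folds to fs − 23.5 kHz = 21.5 kHz.
154 kHz mod fs = 19 kHz.
19 kHz ≤ fs/2 = 22.5 kHz, appears at 19 kHz.
71 kHz mod fs = 26 kHz.
26 kHz > fs/2 = 22.5 kHz, folds to fs − 26 kHz = 19 kHz.
Distinct values: {9 kHz, 19 kHz, 21.5 kHz}.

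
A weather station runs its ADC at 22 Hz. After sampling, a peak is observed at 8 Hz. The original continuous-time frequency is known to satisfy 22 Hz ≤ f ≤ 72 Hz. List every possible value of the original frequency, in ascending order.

30 Hz, 36 Hz, 52 Hz, 58 Hz

Frequencies that alias to 8 Hz are k·fs ± 8 Hz for integer k ≥ 0.
k=0: 8 Hz.
k=1: 14 Hz, 30 Hz.
k=2: 36 Hz, 52 Hz.
k=3: 58 Hz, 74 Hz.
k=4: 80 Hz, 96 Hz.
Within [22 Hz, 72 Hz]: 30 Hz, 36 Hz, 52 Hz, 58 Hz.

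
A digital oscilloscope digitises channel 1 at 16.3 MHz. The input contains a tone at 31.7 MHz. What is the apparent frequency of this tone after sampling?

31.7 MHz mod fs = 15.4 MHz.
15.4 MHz > fs/2 = 8.15 MHz, folds to fs − 15.4 MHz = 0.9 MHz.

0.9 MHz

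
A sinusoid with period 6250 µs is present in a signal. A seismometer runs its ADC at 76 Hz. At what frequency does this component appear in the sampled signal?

8 Hz

T = 6250 µs → f = 1/T = 160 Hz.
160 Hz mod fs = 8 Hz.
8 Hz ≤ fs/2 = 38 Hz, appears at 8 Hz.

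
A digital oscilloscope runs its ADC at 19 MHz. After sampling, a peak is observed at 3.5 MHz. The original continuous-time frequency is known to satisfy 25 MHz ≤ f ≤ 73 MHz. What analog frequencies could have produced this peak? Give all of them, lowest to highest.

Frequencies that alias to 3.5 MHz are k·fs ± 3.5 MHz for integer k ≥ 0.
k=0: 3.5 MHz.
k=1: 15.5 MHz, 22.5 MHz.
k=2: 34.5 MHz, 41.5 MHz.
k=3: 53.5 MHz, 60.5 MHz.
k=4: 72.5 MHz, 79.5 MHz.
k=5: 91.5 MHz, 98.5 MHz.
Within [25 MHz, 73 MHz]: 34.5 MHz, 41.5 MHz, 53.5 MHz, 60.5 MHz, 72.5 MHz.

34.5 MHz, 41.5 MHz, 53.5 MHz, 60.5 MHz, 72.5 MHz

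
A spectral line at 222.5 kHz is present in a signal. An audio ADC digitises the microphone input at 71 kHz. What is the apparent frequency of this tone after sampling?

9.5 kHz

222.5 kHz mod fs = 9.5 kHz.
9.5 kHz ≤ fs/2 = 35.5 kHz, appears at 9.5 kHz.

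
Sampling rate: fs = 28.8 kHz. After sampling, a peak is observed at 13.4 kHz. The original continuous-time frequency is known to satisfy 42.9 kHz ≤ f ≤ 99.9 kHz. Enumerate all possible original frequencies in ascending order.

44.2 kHz, 71 kHz, 73 kHz, 99.8 kHz

Frequencies that alias to 13.4 kHz are k·fs ± 13.4 kHz for integer k ≥ 0.
k=0: 13.4 kHz.
k=1: 15.4 kHz, 42.2 kHz.
k=2: 44.2 kHz, 71 kHz.
k=3: 73 kHz, 99.8 kHz.
k=4: 101.8 kHz, 128.6 kHz.
Within [42.9 kHz, 99.9 kHz]: 44.2 kHz, 71 kHz, 73 kHz, 99.8 kHz.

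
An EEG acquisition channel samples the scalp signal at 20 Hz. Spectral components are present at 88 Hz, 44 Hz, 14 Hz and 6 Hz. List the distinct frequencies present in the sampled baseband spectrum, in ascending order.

4 Hz, 6 Hz, 8 Hz

fs/2 = 10 Hz.
88 Hz mod fs = 8 Hz.
8 Hz ≤ fs/2 = 10 Hz, appears at 8 Hz.
44 Hz mod fs = 4 Hz.
4 Hz ≤ fs/2 = 10 Hz, appears at 4 Hz.
14 Hz > fs/2 = 10 Hz, folds to fs − 14 Hz = 6 Hz.
6 Hz ≤ fs/2 = 10 Hz, passes unchanged.
Distinct values: {4 Hz, 6 Hz, 8 Hz}.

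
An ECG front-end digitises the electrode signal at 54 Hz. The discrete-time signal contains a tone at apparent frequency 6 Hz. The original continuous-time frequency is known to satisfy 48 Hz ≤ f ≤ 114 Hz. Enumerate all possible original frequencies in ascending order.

48 Hz, 60 Hz, 102 Hz, 114 Hz

Frequencies that alias to 6 Hz are k·fs ± 6 Hz for integer k ≥ 0.
k=0: 6 Hz.
k=1: 48 Hz, 60 Hz.
k=2: 102 Hz, 114 Hz.
k=3: 156 Hz, 168 Hz.
Within [48 Hz, 114 Hz]: 48 Hz, 60 Hz, 102 Hz, 114 Hz.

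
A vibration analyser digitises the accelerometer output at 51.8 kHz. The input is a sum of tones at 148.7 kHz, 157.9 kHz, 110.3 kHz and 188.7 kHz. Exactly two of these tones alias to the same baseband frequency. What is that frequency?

6.7 kHz

fs/2 = 25.9 kHz.
148.7 kHz mod fs = 45.1 kHz.
45.1 kHz > fs/2 = 25.9 kHz, folds to fs − 45.1 kHz = 6.7 kHz.
157.9 kHz mod fs = 2.5 kHz.
2.5 kHz ≤ fs/2 = 25.9 kHz, appears at 2.5 kHz.
110.3 kHz mod fs = 6.7 kHz.
6.7 kHz ≤ fs/2 = 25.9 kHz, appears at 6.7 kHz.
188.7 kHz mod fs = 33.3 kHz.
33.3 kHz > fs/2 = 25.9 kHz, folds to fs − 33.3 kHz = 18.5 kHz.
110.3 kHz and 148.7 kHz both map to 6.7 kHz.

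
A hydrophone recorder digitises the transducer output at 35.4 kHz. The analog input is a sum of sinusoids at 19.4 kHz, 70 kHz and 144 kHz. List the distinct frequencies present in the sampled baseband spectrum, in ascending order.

0.8 kHz, 2.4 kHz, 16 kHz

fs/2 = 17.7 kHz.
19.4 kHz > fs/2 = 17.7 kHz, folds to fs − 19.4 kHz = 16 kHz.
70 kHz mod fs = 34.6 kHz.
34.6 kHz > fs/2 = 17.7 kHz, folds to fs − 34.6 kHz = 0.8 kHz.
144 kHz mod fs = 2.4 kHz.
2.4 kHz ≤ fs/2 = 17.7 kHz, appears at 2.4 kHz.
Distinct values: {0.8 kHz, 2.4 kHz, 16 kHz}.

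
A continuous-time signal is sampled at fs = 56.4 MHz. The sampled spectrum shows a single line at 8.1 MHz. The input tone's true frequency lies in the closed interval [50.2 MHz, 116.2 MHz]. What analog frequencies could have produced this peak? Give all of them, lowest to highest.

64.5 MHz, 104.7 MHz

Frequencies that alias to 8.1 MHz are k·fs ± 8.1 MHz for integer k ≥ 0.
k=0: 8.1 MHz.
k=1: 48.3 MHz, 64.5 MHz.
k=2: 104.7 MHz, 120.9 MHz.
k=3: 161.1 MHz, 177.3 MHz.
Within [50.2 MHz, 116.2 MHz]: 64.5 MHz, 104.7 MHz.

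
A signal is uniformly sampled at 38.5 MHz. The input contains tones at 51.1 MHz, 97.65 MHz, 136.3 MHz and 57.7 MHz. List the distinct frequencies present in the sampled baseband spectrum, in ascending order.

fs/2 = 19.25 MHz.
51.1 MHz mod fs = 12.6 MHz.
12.6 MHz ≤ fs/2 = 19.25 MHz, appears at 12.6 MHz.
97.65 MHz mod fs = 20.65 MHz.
20.65 MHz > fs/2 = 19.25 MHz, folds to fs − 20.65 MHz = 17.85 MHz.
136.3 MHz mod fs = 20.8 MHz.
20.8 MHz > fs/2 = 19.25 MHz, folds to fs − 20.8 MHz = 17.7 MHz.
57.7 MHz mod fs = 19.2 MHz.
19.2 MHz ≤ fs/2 = 19.25 MHz, appears at 19.2 MHz.
Distinct values: {12.6 MHz, 17.7 MHz, 17.85 MHz, 19.2 MHz}.

12.6 MHz, 17.7 MHz, 17.85 MHz, 19.2 MHz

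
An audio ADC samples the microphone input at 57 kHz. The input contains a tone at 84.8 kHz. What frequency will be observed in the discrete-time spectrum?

84.8 kHz mod fs = 27.8 kHz.
27.8 kHz ≤ fs/2 = 28.5 kHz, appears at 27.8 kHz.

27.8 kHz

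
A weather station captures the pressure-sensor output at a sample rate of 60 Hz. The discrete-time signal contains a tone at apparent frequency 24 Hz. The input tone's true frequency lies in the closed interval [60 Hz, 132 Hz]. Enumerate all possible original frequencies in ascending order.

84 Hz, 96 Hz

Frequencies that alias to 24 Hz are k·fs ± 24 Hz for integer k ≥ 0.
k=0: 24 Hz.
k=1: 36 Hz, 84 Hz.
k=2: 96 Hz, 144 Hz.
k=3: 156 Hz, 204 Hz.
Within [60 Hz, 132 Hz]: 84 Hz, 96 Hz.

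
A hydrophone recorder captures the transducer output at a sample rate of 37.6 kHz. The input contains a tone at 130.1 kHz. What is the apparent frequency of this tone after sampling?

130.1 kHz mod fs = 17.3 kHz.
17.3 kHz ≤ fs/2 = 18.8 kHz, appears at 17.3 kHz.

17.3 kHz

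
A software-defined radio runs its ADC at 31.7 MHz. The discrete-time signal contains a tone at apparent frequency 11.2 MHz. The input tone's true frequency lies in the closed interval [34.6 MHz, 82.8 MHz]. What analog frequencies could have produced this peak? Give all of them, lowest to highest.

Frequencies that alias to 11.2 MHz are k·fs ± 11.2 MHz for integer k ≥ 0.
k=0: 11.2 MHz.
k=1: 20.5 MHz, 42.9 MHz.
k=2: 52.2 MHz, 74.6 MHz.
k=3: 83.9 MHz, 106.3 MHz.
Within [34.6 MHz, 82.8 MHz]: 42.9 MHz, 52.2 MHz, 74.6 MHz.

42.9 MHz, 52.2 MHz, 74.6 MHz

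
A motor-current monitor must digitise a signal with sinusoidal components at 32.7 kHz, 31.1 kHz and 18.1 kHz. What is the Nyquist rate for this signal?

65.4 kHz

Highest-frequency component: 32.7 kHz.
Nyquist rate = 2 × 32.7 kHz = 65.4 kHz.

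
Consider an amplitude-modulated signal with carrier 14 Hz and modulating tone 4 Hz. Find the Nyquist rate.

AM sidebands sit at fc ± fm = 10 Hz and 18 Hz.
Highest-frequency component: 18 Hz.
Nyquist rate = 2 × 18 Hz = 36 Hz.

36 Hz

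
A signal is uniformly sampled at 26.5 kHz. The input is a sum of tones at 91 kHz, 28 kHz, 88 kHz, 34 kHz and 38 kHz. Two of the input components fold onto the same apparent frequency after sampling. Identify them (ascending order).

38 kHz, 91 kHz

fs/2 = 13.25 kHz.
91 kHz mod fs = 11.5 kHz.
11.5 kHz ≤ fs/2 = 13.25 kHz, appears at 11.5 kHz.
28 kHz mod fs = 1.5 kHz.
1.5 kHz ≤ fs/2 = 13.25 kHz, appears at 1.5 kHz.
88 kHz mod fs = 8.5 kHz.
8.5 kHz ≤ fs/2 = 13.25 kHz, appears at 8.5 kHz.
34 kHz mod fs = 7.5 kHz.
7.5 kHz ≤ fs/2 = 13.25 kHz, appears at 7.5 kHz.
38 kHz mod fs = 11.5 kHz.
11.5 kHz ≤ fs/2 = 13.25 kHz, appears at 11.5 kHz.
38 kHz and 91 kHz both map to 11.5 kHz.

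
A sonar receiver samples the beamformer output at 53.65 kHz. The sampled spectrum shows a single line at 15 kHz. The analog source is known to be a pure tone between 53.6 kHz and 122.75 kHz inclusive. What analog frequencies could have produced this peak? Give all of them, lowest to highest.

68.65 kHz, 92.3 kHz, 122.3 kHz

Frequencies that alias to 15 kHz are k·fs ± 15 kHz for integer k ≥ 0.
k=0: 15 kHz.
k=1: 38.65 kHz, 68.65 kHz.
k=2: 92.3 kHz, 122.3 kHz.
k=3: 145.95 kHz, 175.95 kHz.
Within [53.6 kHz, 122.75 kHz]: 68.65 kHz, 92.3 kHz, 122.3 kHz.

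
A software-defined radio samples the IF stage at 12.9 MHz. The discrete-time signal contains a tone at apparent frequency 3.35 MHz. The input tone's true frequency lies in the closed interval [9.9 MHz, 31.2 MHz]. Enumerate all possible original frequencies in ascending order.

16.25 MHz, 22.45 MHz, 29.15 MHz

Frequencies that alias to 3.35 MHz are k·fs ± 3.35 MHz for integer k ≥ 0.
k=0: 3.35 MHz.
k=1: 9.55 MHz, 16.25 MHz.
k=2: 22.45 MHz, 29.15 MHz.
k=3: 35.35 MHz, 42.05 MHz.
Within [9.9 MHz, 31.2 MHz]: 16.25 MHz, 22.45 MHz, 29.15 MHz.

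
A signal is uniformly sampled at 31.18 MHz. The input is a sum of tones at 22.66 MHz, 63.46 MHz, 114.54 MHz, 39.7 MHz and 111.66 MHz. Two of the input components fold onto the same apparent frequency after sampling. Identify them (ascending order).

22.66 MHz, 39.7 MHz

fs/2 = 15.59 MHz.
22.66 MHz > fs/2 = 15.59 MHz, folds to fs − 22.66 MHz = 8.52 MHz.
63.46 MHz mod fs = 1.1 MHz.
1.1 MHz ≤ fs/2 = 15.59 MHz, appears at 1.1 MHz.
114.54 MHz mod fs = 21 MHz.
21 MHz > fs/2 = 15.59 MHz, folds to fs − 21 MHz = 10.18 MHz.
39.7 MHz mod fs = 8.52 MHz.
8.52 MHz ≤ fs/2 = 15.59 MHz, appears at 8.52 MHz.
111.66 MHz mod fs = 18.12 MHz.
18.12 MHz > fs/2 = 15.59 MHz, folds to fs − 18.12 MHz = 13.06 MHz.
22.66 MHz and 39.7 MHz both map to 8.52 MHz.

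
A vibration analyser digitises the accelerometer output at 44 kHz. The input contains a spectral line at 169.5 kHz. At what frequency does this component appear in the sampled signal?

6.5 kHz

169.5 kHz mod fs = 37.5 kHz.
37.5 kHz > fs/2 = 22 kHz, folds to fs − 37.5 kHz = 6.5 kHz.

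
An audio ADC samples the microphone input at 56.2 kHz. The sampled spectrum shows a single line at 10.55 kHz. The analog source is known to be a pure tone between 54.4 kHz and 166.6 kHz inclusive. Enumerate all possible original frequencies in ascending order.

66.75 kHz, 101.85 kHz, 122.95 kHz, 158.05 kHz

Frequencies that alias to 10.55 kHz are k·fs ± 10.55 kHz for integer k ≥ 0.
k=0: 10.55 kHz.
k=1: 45.65 kHz, 66.75 kHz.
k=2: 101.85 kHz, 122.95 kHz.
k=3: 158.05 kHz, 179.15 kHz.
k=4: 214.25 kHz, 235.35 kHz.
Within [54.4 kHz, 166.6 kHz]: 66.75 kHz, 101.85 kHz, 122.95 kHz, 158.05 kHz.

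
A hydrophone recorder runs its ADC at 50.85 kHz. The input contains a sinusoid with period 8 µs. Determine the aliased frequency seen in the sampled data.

23.3 kHz

T = 8 µs → f = 1/T = 125 kHz.
125 kHz mod fs = 23.3 kHz.
23.3 kHz ≤ fs/2 = 25.425 kHz, appears at 23.3 kHz.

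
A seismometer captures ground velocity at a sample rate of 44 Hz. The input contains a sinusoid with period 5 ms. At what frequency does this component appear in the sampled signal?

T = 5 ms → f = 1/T = 200 Hz.
200 Hz mod fs = 24 Hz.
24 Hz > fs/2 = 22 Hz, folds to fs − 24 Hz = 20 Hz.

20 Hz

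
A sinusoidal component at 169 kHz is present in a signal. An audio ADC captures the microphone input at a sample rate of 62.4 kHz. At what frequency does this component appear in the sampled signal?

169 kHz mod fs = 44.2 kHz.
44.2 kHz > fs/2 = 31.2 kHz, folds to fs − 44.2 kHz = 18.2 kHz.

18.2 kHz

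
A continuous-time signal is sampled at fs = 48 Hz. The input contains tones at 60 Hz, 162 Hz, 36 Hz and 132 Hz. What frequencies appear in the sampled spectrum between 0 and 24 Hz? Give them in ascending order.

12 Hz, 18 Hz

fs/2 = 24 Hz.
60 Hz mod fs = 12 Hz.
12 Hz ≤ fs/2 = 24 Hz, appears at 12 Hz.
162 Hz mod fs = 18 Hz.
18 Hz ≤ fs/2 = 24 Hz, appears at 18 Hz.
36 Hz > fs/2 = 24 Hz, folds to fs − 36 Hz = 12 Hz.
132 Hz mod fs = 36 Hz.
36 Hz > fs/2 = 24 Hz, folds to fs − 36 Hz = 12 Hz.
Distinct values: {12 Hz, 18 Hz}.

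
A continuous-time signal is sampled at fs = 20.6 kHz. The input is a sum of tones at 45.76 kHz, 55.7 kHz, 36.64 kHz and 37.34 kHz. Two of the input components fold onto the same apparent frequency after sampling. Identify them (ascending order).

fs/2 = 10.3 kHz.
45.76 kHz mod fs = 4.56 kHz.
4.56 kHz ≤ fs/2 = 10.3 kHz, appears at 4.56 kHz.
55.7 kHz mod fs = 14.5 kHz.
14.5 kHz > fs/2 = 10.3 kHz, folds to fs − 14.5 kHz = 6.1 kHz.
36.64 kHz mod fs = 16.04 kHz.
16.04 kHz > fs/2 = 10.3 kHz, folds to fs − 16.04 kHz = 4.56 kHz.
37.34 kHz mod fs = 16.74 kHz.
16.74 kHz > fs/2 = 10.3 kHz, folds to fs − 16.74 kHz = 3.86 kHz.
36.64 kHz and 45.76 kHz both map to 4.56 kHz.

36.64 kHz, 45.76 kHz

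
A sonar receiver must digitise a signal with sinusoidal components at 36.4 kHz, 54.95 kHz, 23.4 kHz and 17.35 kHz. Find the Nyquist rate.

Highest-frequency component: 54.95 kHz.
Nyquist rate = 2 × 54.95 kHz = 109.9 kHz.

109.9 kHz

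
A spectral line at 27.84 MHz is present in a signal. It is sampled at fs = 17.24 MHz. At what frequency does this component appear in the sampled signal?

27.84 MHz mod fs = 10.6 MHz.
10.6 MHz > fs/2 = 8.62 MHz, folds to fs − 10.6 MHz = 6.64 MHz.

6.64 MHz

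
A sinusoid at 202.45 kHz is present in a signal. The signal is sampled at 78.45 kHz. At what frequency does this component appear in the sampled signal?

32.9 kHz

202.45 kHz mod fs = 45.55 kHz.
45.55 kHz > fs/2 = 39.225 kHz, folds to fs − 45.55 kHz = 32.9 kHz.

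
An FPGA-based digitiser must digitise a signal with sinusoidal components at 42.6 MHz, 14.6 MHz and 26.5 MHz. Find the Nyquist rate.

85.2 MHz

Highest-frequency component: 42.6 MHz.
Nyquist rate = 2 × 42.6 MHz = 85.2 MHz.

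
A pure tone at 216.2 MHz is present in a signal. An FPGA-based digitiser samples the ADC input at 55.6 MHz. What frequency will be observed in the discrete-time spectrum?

6.2 MHz

216.2 MHz mod fs = 49.4 MHz.
49.4 MHz > fs/2 = 27.8 MHz, folds to fs − 49.4 MHz = 6.2 MHz.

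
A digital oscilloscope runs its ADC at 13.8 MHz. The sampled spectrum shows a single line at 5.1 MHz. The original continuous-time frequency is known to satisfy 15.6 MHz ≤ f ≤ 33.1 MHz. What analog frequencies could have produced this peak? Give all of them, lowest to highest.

Frequencies that alias to 5.1 MHz are k·fs ± 5.1 MHz for integer k ≥ 0.
k=0: 5.1 MHz.
k=1: 8.7 MHz, 18.9 MHz.
k=2: 22.5 MHz, 32.7 MHz.
k=3: 36.3 MHz, 46.5 MHz.
Within [15.6 MHz, 33.1 MHz]: 18.9 MHz, 22.5 MHz, 32.7 MHz.

18.9 MHz, 22.5 MHz, 32.7 MHz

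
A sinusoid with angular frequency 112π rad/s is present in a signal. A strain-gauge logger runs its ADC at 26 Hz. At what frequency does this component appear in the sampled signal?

4 Hz

ω = 112π rad/s → f = ω/(2π) = 56 Hz.
56 Hz mod fs = 4 Hz.
4 Hz ≤ fs/2 = 13 Hz, appears at 4 Hz.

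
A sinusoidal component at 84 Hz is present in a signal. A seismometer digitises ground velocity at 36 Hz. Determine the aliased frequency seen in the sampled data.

12 Hz

84 Hz mod fs = 12 Hz.
12 Hz ≤ fs/2 = 18 Hz, appears at 12 Hz.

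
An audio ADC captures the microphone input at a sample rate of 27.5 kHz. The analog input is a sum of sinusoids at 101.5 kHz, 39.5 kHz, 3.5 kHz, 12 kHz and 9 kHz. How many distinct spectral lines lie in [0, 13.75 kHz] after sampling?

fs/2 = 13.75 kHz.
101.5 kHz mod fs = 19 kHz.
19 kHz > fs/2 = 13.75 kHz, folds to fs − 19 kHz = 8.5 kHz.
39.5 kHz mod fs = 12 kHz.
12 kHz ≤ fs/2 = 13.75 kHz, appears at 12 kHz.
3.5 kHz ≤ fs/2 = 13.75 kHz, passes unchanged.
12 kHz ≤ fs/2 = 13.75 kHz, passes unchanged.
9 kHz ≤ fs/2 = 13.75 kHz, passes unchanged.
Distinct values: {3.5 kHz, 8.5 kHz, 9 kHz, 12 kHz} → 4.

4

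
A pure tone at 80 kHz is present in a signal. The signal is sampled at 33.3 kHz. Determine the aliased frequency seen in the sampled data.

13.4 kHz

80 kHz mod fs = 13.4 kHz.
13.4 kHz ≤ fs/2 = 16.65 kHz, appears at 13.4 kHz.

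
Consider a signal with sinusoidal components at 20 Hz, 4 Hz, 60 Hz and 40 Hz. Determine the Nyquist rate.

Highest-frequency component: 60 Hz.
Nyquist rate = 2 × 60 Hz = 120 Hz.

120 Hz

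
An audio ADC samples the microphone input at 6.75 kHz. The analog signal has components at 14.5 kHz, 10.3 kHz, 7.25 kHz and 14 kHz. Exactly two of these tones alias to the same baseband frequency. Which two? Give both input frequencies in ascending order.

fs/2 = 3.375 kHz.
14.5 kHz mod fs = 1 kHz.
1 kHz ≤ fs/2 = 3.375 kHz, appears at 1 kHz.
10.3 kHz mod fs = 3.55 kHz.
3.55 kHz > fs/2 = 3.375 kHz, folds to fs − 3.55 kHz = 3.2 kHz.
7.25 kHz mod fs = 0.5 kHz.
0.5 kHz ≤ fs/2 = 3.375 kHz, appears at 0.5 kHz.
14 kHz mod fs = 0.5 kHz.
0.5 kHz ≤ fs/2 = 3.375 kHz, appears at 0.5 kHz.
7.25 kHz and 14 kHz both map to 0.5 kHz.

7.25 kHz, 14 kHz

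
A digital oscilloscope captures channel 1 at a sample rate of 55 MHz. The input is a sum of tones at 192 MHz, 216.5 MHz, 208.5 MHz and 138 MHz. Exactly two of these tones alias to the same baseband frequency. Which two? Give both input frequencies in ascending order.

fs/2 = 27.5 MHz.
192 MHz mod fs = 27 MHz.
27 MHz ≤ fs/2 = 27.5 MHz, appears at 27 MHz.
216.5 MHz mod fs = 51.5 MHz.
51.5 MHz > fs/2 = 27.5 MHz, folds to fs − 51.5 MHz = 3.5 MHz.
208.5 MHz mod fs = 43.5 MHz.
43.5 MHz > fs/2 = 27.5 MHz, folds to fs − 43.5 MHz = 11.5 MHz.
138 MHz mod fs = 28 MHz.
28 MHz > fs/2 = 27.5 MHz, folds to fs − 28 MHz = 27 MHz.
138 MHz and 192 MHz both map to 27 MHz.

138 MHz, 192 MHz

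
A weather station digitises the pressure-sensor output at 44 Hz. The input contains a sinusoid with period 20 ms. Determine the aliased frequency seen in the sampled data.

6 Hz

T = 20 ms → f = 1/T = 50 Hz.
50 Hz mod fs = 6 Hz.
6 Hz ≤ fs/2 = 22 Hz, appears at 6 Hz.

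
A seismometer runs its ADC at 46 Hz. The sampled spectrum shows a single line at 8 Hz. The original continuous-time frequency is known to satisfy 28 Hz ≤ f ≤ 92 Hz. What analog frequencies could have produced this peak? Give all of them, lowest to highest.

Frequencies that alias to 8 Hz are k·fs ± 8 Hz for integer k ≥ 0.
k=0: 8 Hz.
k=1: 38 Hz, 54 Hz.
k=2: 84 Hz, 100 Hz.
k=3: 130 Hz, 146 Hz.
Within [28 Hz, 92 Hz]: 38 Hz, 54 Hz, 84 Hz.

38 Hz, 54 Hz, 84 Hz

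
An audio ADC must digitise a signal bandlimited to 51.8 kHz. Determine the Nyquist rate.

103.6 kHz

Nyquist rate = 2 × 51.8 kHz = 103.6 kHz.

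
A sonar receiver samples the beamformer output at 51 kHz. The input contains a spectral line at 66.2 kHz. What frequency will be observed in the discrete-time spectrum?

66.2 kHz mod fs = 15.2 kHz.
15.2 kHz ≤ fs/2 = 25.5 kHz, appears at 15.2 kHz.

15.2 kHz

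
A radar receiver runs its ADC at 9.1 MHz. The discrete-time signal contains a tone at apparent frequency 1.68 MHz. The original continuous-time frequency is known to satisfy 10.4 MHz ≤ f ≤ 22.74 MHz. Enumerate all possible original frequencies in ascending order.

Frequencies that alias to 1.68 MHz are k·fs ± 1.68 MHz for integer k ≥ 0.
k=0: 1.68 MHz.
k=1: 7.42 MHz, 10.78 MHz.
k=2: 16.52 MHz, 19.88 MHz.
k=3: 25.62 MHz, 28.98 MHz.
Within [10.4 MHz, 22.74 MHz]: 10.78 MHz, 16.52 MHz, 19.88 MHz.

10.78 MHz, 16.52 MHz, 19.88 MHz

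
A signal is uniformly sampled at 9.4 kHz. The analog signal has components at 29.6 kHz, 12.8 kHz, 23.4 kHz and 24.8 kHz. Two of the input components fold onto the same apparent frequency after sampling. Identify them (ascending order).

fs/2 = 4.7 kHz.
29.6 kHz mod fs = 1.4 kHz.
1.4 kHz ≤ fs/2 = 4.7 kHz, appears at 1.4 kHz.
12.8 kHz mod fs = 3.4 kHz.
3.4 kHz ≤ fs/2 = 4.7 kHz, appears at 3.4 kHz.
23.4 kHz mod fs = 4.6 kHz.
4.6 kHz ≤ fs/2 = 4.7 kHz, appears at 4.6 kHz.
24.8 kHz mod fs = 6 kHz.
6 kHz > fs/2 = 4.7 kHz, folds to fs − 6 kHz = 3.4 kHz.
12.8 kHz and 24.8 kHz both map to 3.4 kHz.

12.8 kHz, 24.8 kHz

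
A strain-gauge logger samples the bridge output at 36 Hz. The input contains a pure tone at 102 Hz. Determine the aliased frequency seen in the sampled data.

6 Hz

102 Hz mod fs = 30 Hz.
30 Hz > fs/2 = 18 Hz, folds to fs − 30 Hz = 6 Hz.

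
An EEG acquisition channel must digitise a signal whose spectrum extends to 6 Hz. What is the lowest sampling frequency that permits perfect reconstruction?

Nyquist rate = 2 × 6 Hz = 12 Hz.

12 Hz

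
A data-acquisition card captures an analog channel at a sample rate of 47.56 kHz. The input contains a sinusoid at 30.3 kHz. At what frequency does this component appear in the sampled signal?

17.26 kHz

30.3 kHz > fs/2 = 23.78 kHz, folds to fs − 30.3 kHz = 17.26 kHz.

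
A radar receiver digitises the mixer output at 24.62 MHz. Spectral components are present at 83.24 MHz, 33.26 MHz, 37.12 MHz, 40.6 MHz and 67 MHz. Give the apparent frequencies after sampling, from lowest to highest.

fs/2 = 12.31 MHz.
83.24 MHz mod fs = 9.38 MHz.
9.38 MHz ≤ fs/2 = 12.31 MHz, appears at 9.38 MHz.
33.26 MHz mod fs = 8.64 MHz.
8.64 MHz ≤ fs/2 = 12.31 MHz, appears at 8.64 MHz.
37.12 MHz mod fs = 12.5 MHz.
12.5 MHz > fs/2 = 12.31 MHz, folds to fs − 12.5 MHz = 12.12 MHz.
40.6 MHz mod fs = 15.98 MHz.
15.98 MHz > fs/2 = 12.31 MHz, folds to fs − 15.98 MHz = 8.64 MHz.
67 MHz mod fs = 17.76 MHz.
17.76 MHz > fs/2 = 12.31 MHz, folds to fs − 17.76 MHz = 6.86 MHz.
Distinct values: {6.86 MHz, 8.64 MHz, 9.38 MHz, 12.12 MHz}.

6.86 MHz, 8.64 MHz, 9.38 MHz, 12.12 MHz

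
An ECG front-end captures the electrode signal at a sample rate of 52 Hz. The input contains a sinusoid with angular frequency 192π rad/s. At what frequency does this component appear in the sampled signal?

ω = 192π rad/s → f = ω/(2π) = 96 Hz.
96 Hz mod fs = 44 Hz.
44 Hz > fs/2 = 26 Hz, folds to fs − 44 Hz = 8 Hz.

8 Hz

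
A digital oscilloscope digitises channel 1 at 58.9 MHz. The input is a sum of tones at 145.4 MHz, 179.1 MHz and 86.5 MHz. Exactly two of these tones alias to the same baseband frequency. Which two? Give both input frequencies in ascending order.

fs/2 = 29.45 MHz.
145.4 MHz mod fs = 27.6 MHz.
27.6 MHz ≤ fs/2 = 29.45 MHz, appears at 27.6 MHz.
179.1 MHz mod fs = 2.4 MHz.
2.4 MHz ≤ fs/2 = 29.45 MHz, appears at 2.4 MHz.
86.5 MHz mod fs = 27.6 MHz.
27.6 MHz ≤ fs/2 = 29.45 MHz, appears at 27.6 MHz.
86.5 MHz and 145.4 MHz both map to 27.6 MHz.

86.5 MHz, 145.4 MHz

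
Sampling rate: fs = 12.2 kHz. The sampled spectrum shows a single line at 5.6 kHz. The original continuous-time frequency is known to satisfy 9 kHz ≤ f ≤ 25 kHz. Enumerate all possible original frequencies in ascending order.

17.8 kHz, 18.8 kHz

Frequencies that alias to 5.6 kHz are k·fs ± 5.6 kHz for integer k ≥ 0.
k=0: 5.6 kHz.
k=1: 6.6 kHz, 17.8 kHz.
k=2: 18.8 kHz, 30 kHz.
k=3: 31 kHz, 42.2 kHz.
Within [9 kHz, 25 kHz]: 17.8 kHz, 18.8 kHz.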